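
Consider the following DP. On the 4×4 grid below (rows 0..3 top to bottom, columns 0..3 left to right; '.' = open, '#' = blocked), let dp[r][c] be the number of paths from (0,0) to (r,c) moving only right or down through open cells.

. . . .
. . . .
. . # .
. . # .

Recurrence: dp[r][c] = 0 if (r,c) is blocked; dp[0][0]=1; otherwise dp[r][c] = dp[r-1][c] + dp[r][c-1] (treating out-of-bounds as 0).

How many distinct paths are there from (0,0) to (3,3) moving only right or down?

4

r\c   0   1   2   3
  0   1   1   1   1
  1   1   2   3   4
  2   1   3   0   4
  3   1   4   0   4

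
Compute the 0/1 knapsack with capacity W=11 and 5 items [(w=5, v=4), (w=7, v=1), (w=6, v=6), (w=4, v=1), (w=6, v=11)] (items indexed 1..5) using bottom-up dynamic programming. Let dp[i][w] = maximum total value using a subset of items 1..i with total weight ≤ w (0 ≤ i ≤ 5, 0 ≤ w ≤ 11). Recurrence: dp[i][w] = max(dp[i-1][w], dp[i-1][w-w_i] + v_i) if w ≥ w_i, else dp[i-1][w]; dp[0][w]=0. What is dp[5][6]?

i\w   0   1   2   3   4   5   6   7   8   9  10  11
  0   0   0   0   0   0   0   0   0   0   0   0   0
  1   0   0   0   0   0   4   4   4   4   4   4   4
  2   0   0   0   0   0   4   4   4   4   4   4   4
  3   0   0   0   0   0   4   6   6   6   6   6  10
  4   0   0   0   0   1   4   6   6   6   6   7  10
  5   0   0   0   0   1   4  11  11  11  11  12  15

11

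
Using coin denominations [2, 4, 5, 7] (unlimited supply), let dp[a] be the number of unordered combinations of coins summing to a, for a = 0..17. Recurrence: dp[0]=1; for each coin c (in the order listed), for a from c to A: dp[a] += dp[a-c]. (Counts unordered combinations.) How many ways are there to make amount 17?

9

after  coin     0     1     2     3     4     5     6     7     8     9    10    11    12    13    14    15    16    17
          2     1     0     1     0     1     0     1     0     1     0     1     0     1     0     1     0     1     0
          4     1     0     1     0     2     0     2     0     3     0     3     0     4     0     4     0     5     0
          5     1     0     1     0     2     1     2     1     3     2     4     2     5     3     6     4     7     5
          7     1     0     1     0     2     1     2     2     3     3     4     4     6     5     8     7    10     9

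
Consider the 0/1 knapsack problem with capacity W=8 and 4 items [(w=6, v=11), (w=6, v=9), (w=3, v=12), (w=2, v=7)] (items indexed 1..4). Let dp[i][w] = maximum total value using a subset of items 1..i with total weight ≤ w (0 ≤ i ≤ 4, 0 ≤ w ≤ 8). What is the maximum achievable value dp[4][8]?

19

i\w   0   1   2   3   4   5   6   7   8
  0   0   0   0   0   0   0   0   0   0
  1   0   0   0   0   0   0  11  11  11
  2   0   0   0   0   0   0  11  11  11
  3   0   0   0  12  12  12  12  12  12
  4   0   0   7  12  12  19  19  19  19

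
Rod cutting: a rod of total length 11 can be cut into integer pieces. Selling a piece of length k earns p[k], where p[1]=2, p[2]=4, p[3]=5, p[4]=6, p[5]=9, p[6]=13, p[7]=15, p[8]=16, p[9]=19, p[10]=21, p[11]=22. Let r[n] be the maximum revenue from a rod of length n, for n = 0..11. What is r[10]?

   n    0    1    2    3    4    5    6    7    8    9   10   11
r[n]    0    2    4    6    8   10   13   15   17   19   21   23

21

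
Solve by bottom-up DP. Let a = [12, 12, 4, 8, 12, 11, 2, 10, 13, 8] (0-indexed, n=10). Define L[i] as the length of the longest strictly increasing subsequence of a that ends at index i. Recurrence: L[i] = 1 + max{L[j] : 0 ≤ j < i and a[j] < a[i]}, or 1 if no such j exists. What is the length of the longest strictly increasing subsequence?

4

   i    0    1    2    3    4    5    6    7    8    9
a[i]   12   12    4    8   12   11    2   10   13    8
L[i]    1    1    1    2    3    3    1    3    4    2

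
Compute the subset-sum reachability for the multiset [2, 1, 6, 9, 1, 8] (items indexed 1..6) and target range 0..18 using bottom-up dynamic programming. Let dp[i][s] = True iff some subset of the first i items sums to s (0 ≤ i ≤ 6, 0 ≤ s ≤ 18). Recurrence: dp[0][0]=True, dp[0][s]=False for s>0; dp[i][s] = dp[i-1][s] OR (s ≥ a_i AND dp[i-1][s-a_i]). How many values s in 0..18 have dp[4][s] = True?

i\s   0   1   2   3   4   5   6   7   8   9  10  11  12  13  14  15  16  17  18
  0   T   F   F   F   F   F   F   F   F   F   F   F   F   F   F   F   F   F   F
  1   T   F   T   F   F   F   F   F   F   F   F   F   F   F   F   F   F   F   F
  2   T   T   T   T   F   F   F   F   F   F   F   F   F   F   F   F   F   F   F
  3   T   T   T   T   F   F   T   T   T   T   F   F   F   F   F   F   F   F   F
  4   T   T   T   T   F   F   T   T   T   T   T   T   T   F   F   T   T   T   T
  5   T   T   T   T   T   F   T   T   T   T   T   T   T   T   F   T   T   T   T
  6   T   T   T   T   T   F   T   T   T   T   T   T   T   T   T   T   T   T   T

15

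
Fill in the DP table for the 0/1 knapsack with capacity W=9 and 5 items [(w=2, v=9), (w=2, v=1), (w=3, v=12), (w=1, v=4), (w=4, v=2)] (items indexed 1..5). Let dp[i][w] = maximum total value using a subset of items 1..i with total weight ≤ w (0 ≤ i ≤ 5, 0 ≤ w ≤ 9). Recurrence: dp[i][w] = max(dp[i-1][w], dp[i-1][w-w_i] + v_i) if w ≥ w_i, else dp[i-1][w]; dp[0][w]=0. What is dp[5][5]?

21

i\w   0   1   2   3   4   5   6   7   8   9
  0   0   0   0   0   0   0   0   0   0   0
  1   0   0   9   9   9   9   9   9   9   9
  2   0   0   9   9  10  10  10  10  10  10
  3   0   0   9  12  12  21  21  22  22  22
  4   0   4   9  13  16  21  25  25  26  26
  5   0   4   9  13  16  21  25  25  26  26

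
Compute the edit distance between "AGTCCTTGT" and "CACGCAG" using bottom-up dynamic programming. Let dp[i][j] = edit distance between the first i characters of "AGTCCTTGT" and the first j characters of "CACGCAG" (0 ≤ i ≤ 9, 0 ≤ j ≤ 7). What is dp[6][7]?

   ''  C  A  C  G  C  A  G
''  0  1  2  3  4  5  6  7
 A  1  1  1  2  3  4  5  6
 G  2  2  2  2  2  3  4  5
 T  3  3  3  3  3  3  4  5
 C  4  3  4  3  4  3  4  5
 C  5  4  4  4  4  4  4  5
 T  6  5  5  5  5  5  5  5
 T  7  6  6  6  6  6  6  6
 G  8  7  7  7  6  7  7  6
 T  9  8  8  8  7  7  8  7

5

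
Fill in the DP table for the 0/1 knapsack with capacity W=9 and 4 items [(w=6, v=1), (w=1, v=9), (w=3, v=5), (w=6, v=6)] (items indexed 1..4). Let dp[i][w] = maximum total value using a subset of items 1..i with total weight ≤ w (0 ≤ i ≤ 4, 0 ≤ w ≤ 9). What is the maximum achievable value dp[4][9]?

i\w   0   1   2   3   4   5   6   7   8   9
  0   0   0   0   0   0   0   0   0   0   0
  1   0   0   0   0   0   0   1   1   1   1
  2   0   9   9   9   9   9   9  10  10  10
  3   0   9   9   9  14  14  14  14  14  14
  4   0   9   9   9  14  14  14  15  15  15

15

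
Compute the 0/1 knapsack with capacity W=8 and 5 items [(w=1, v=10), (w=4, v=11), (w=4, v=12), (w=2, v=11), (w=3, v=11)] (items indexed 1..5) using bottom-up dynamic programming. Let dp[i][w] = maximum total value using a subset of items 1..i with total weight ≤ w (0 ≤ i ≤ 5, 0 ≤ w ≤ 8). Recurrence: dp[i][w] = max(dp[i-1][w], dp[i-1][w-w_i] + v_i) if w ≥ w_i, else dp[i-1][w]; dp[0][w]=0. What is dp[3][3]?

10

i\w   0   1   2   3   4   5   6   7   8
  0   0   0   0   0   0   0   0   0   0
  1   0  10  10  10  10  10  10  10  10
  2   0  10  10  10  11  21  21  21  21
  3   0  10  10  10  12  22  22  22  23
  4   0  10  11  21  21  22  23  33  33
  5   0  10  11  21  21  22  32  33  33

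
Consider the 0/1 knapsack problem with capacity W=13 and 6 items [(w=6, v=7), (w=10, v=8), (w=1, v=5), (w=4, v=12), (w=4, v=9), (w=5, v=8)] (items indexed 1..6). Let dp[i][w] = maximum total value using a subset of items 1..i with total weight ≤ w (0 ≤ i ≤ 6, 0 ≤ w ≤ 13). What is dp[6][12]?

26

i\w   0   1   2   3   4   5   6   7   8   9  10  11  12  13
  0   0   0   0   0   0   0   0   0   0   0   0   0   0   0
  1   0   0   0   0   0   0   7   7   7   7   7   7   7   7
  2   0   0   0   0   0   0   7   7   7   7   8   8   8   8
  3   0   5   5   5   5   5   7  12  12  12  12  13  13  13
  4   0   5   5   5  12  17  17  17  17  17  19  24  24  24
  5   0   5   5   5  12  17  17  17  21  26  26  26  26  26
  6   0   5   5   5  12  17  17  17  21  26  26  26  26  29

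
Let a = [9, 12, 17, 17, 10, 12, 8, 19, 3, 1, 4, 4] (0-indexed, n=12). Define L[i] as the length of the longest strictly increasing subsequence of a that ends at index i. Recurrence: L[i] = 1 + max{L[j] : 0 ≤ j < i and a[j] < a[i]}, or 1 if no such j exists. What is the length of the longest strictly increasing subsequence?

   i    0    1    2    3    4    5    6    7    8    9   10   11
a[i]    9   12   17   17   10   12    8   19    3    1    4    4
L[i]    1    2    3    3    2    3    1    4    1    1    2    2

4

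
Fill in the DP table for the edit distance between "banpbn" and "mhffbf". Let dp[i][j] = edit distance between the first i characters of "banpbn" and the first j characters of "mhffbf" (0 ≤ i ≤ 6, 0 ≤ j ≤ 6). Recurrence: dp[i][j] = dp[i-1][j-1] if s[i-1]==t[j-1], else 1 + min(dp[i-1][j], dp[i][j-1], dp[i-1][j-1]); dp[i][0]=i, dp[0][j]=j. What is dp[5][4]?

5

   ''  m  h  f  f  b  f
''  0  1  2  3  4  5  6
 b  1  1  2  3  4  4  5
 a  2  2  2  3  4  5  5
 n  3  3  3  3  4  5  6
 p  4  4  4  4  4  5  6
 b  5  5  5  5  5  4  5
 n  6  6  6  6  6  5  5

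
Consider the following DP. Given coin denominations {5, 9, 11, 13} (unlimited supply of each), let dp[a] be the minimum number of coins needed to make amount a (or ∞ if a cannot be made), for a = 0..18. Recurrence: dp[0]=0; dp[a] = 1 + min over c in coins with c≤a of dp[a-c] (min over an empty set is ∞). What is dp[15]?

 a  0  1  2  3  4  5  6  7  8  9 10 11 12 13 14 15 16 17 18
dp  0  -  -  -  -  1  -  -  -  1  2  1  -  1  2  3  2  -  2
(- denotes ∞ / unreachable)

3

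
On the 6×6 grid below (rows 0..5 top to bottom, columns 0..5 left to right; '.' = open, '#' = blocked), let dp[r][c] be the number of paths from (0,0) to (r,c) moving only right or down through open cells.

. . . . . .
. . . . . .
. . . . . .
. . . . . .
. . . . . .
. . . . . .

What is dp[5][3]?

r\c   0   1   2   3   4   5
  0   1   1   1   1   1   1
  1   1   2   3   4   5   6
  2   1   3   6  10  15  21
  3   1   4  10  20  35  56
  4   1   5  15  35  70 126
  5   1   6  21  56 126 252

56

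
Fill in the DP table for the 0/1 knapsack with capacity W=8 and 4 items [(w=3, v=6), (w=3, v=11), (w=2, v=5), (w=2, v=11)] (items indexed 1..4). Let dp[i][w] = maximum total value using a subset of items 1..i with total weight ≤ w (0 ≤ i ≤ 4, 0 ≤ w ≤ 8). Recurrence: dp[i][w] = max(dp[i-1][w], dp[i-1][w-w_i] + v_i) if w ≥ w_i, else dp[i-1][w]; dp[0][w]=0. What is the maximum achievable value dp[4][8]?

28

i\w   0   1   2   3   4   5   6   7   8
  0   0   0   0   0   0   0   0   0   0
  1   0   0   0   6   6   6   6   6   6
  2   0   0   0  11  11  11  17  17  17
  3   0   0   5  11  11  16  17  17  22
  4   0   0  11  11  16  22  22  27  28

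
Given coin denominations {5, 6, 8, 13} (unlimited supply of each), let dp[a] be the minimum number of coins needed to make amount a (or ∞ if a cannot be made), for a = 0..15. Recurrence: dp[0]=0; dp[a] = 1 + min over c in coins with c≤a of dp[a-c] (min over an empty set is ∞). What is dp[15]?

3

 a  0  1  2  3  4  5  6  7  8  9 10 11 12 13 14 15
dp  0  -  -  -  -  1  1  -  1  -  2  2  2  1  2  3
(- denotes ∞ / unreachable)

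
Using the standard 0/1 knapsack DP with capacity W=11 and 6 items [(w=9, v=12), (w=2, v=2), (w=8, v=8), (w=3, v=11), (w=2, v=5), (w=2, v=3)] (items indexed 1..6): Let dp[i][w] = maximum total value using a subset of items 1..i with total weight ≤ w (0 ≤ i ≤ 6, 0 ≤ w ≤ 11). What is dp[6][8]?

19

i\w   0   1   2   3   4   5   6   7   8   9  10  11
  0   0   0   0   0   0   0   0   0   0   0   0   0
  1   0   0   0   0   0   0   0   0   0  12  12  12
  2   0   0   2   2   2   2   2   2   2  12  12  14
  3   0   0   2   2   2   2   2   2   8  12  12  14
  4   0   0   2  11  11  13  13  13  13  13  13  19
  5   0   0   5  11  11  16  16  18  18  18  18  19
  6   0   0   5  11  11  16  16  19  19  21  21  21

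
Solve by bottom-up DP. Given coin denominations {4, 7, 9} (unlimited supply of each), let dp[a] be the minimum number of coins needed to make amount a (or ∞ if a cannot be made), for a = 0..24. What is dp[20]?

 a  0  1  2  3  4  5  6  7  8  9 10 11 12 13 14 15 16 17 18 19 20 21 22 23 24
dp  0  -  -  -  1  -  -  1  2  1  -  2  3  2  2  3  2  3  2  4  3  3  3  3  4
(- denotes ∞ / unreachable)

3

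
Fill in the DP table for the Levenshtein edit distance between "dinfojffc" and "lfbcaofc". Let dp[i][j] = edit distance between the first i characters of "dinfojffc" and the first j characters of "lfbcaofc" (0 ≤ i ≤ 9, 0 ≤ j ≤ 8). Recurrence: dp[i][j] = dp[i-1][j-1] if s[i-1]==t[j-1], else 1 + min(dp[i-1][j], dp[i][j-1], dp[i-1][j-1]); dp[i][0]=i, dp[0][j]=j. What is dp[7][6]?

   ''  l  f  b  c  a  o  f  c
''  0  1  2  3  4  5  6  7  8
 d  1  1  2  3  4  5  6  7  8
 i  2  2  2  3  4  5  6  7  8
 n  3  3  3  3  4  5  6  7  8
 f  4  4  3  4  4  5  6  6  7
 o  5  5  4  4  5  5  5  6  7
 j  6  6  5  5  5  6  6  6  7
 f  7  7  6  6  6  6  7  6  7
 f  8  8  7  7  7  7  7  7  7
 c  9  9  8  8  7  8  8  8  7

7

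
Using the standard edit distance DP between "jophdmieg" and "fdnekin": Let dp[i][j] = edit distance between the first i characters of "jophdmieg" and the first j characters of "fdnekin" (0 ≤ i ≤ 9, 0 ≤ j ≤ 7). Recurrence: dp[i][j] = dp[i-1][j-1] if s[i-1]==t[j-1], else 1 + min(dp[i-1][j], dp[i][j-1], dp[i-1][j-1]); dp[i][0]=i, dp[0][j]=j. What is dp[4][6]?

6

   ''  f  d  n  e  k  i  n
''  0  1  2  3  4  5  6  7
 j  1  1  2  3  4  5  6  7
 o  2  2  2  3  4  5  6  7
 p  3  3  3  3  4  5  6  7
 h  4  4  4  4  4  5  6  7
 d  5  5  4  5  5  5  6  7
 m  6  6  5  5  6  6  6  7
 i  7  7  6  6  6  7  6  7
 e  8  8  7  7  6  7  7  7
 g  9  9  8  8  7  7  8  8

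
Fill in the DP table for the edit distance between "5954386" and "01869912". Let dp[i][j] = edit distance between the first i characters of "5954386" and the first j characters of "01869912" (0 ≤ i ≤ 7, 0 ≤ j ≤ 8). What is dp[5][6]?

   ''  0  1  8  6  9  9  1  2
''  0  1  2  3  4  5  6  7  8
 5  1  1  2  3  4  5  6  7  8
 9  2  2  2  3  4  4  5  6  7
 5  3  3  3  3  4  5  5  6  7
 4  4  4  4  4  4  5  6  6  7
 3  5  5  5  5  5  5  6  7  7
 8  6  6  6  5  6  6  6  7  8
 6  7  7  7  6  5  6  7  7  8

6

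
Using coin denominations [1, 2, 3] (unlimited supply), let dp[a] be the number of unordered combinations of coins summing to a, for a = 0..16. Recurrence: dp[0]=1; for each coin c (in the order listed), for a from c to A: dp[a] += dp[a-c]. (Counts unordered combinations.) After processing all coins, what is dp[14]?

24

after  coin     0     1     2     3     4     5     6     7     8     9    10    11    12    13    14    15    16
          1     1     1     1     1     1     1     1     1     1     1     1     1     1     1     1     1     1
          2     1     1     2     2     3     3     4     4     5     5     6     6     7     7     8     8     9
          3     1     1     2     3     4     5     7     8    10    12    14    16    19    21    24    27    30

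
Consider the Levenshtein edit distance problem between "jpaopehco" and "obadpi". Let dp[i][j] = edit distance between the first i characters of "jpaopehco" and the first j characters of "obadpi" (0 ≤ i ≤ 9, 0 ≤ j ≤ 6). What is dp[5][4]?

4

   ''  o  b  a  d  p  i
''  0  1  2  3  4  5  6
 j  1  1  2  3  4  5  6
 p  2  2  2  3  4  4  5
 a  3  3  3  2  3  4  5
 o  4  3  4  3  3  4  5
 p  5  4  4  4  4  3  4
 e  6  5  5  5  5  4  4
 h  7  6  6  6  6  5  5
 c  8  7  7  7  7  6  6
 o  9  8  8  8  8  7  7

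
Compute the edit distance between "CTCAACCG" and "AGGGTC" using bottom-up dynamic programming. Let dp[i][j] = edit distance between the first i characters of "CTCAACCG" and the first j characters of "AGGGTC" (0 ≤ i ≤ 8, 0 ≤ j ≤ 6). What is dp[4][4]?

4

   ''  A  G  G  G  T  C
''  0  1  2  3  4  5  6
 C  1  1  2  3  4  5  5
 T  2  2  2  3  4  4  5
 C  3  3  3  3  4  5  4
 A  4  3  4  4  4  5  5
 A  5  4  4  5  5  5  6
 C  6  5  5  5  6  6  5
 C  7  6  6  6  6  7  6
 G  8  7  6  6  6  7  7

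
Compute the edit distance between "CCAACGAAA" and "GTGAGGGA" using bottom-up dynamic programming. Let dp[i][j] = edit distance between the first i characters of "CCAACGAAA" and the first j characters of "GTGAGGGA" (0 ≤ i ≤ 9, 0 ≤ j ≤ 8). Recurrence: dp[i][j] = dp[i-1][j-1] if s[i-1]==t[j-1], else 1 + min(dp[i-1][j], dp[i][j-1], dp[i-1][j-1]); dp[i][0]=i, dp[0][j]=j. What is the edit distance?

6

   ''  G  T  G  A  G  G  G  A
''  0  1  2  3  4  5  6  7  8
 C  1  1  2  3  4  5  6  7  8
 C  2  2  2  3  4  5  6  7  8
 A  3  3  3  3  3  4  5  6  7
 A  4  4  4  4  3  4  5  6  6
 C  5  5  5  5  4  4  5  6  7
 G  6  5  6  5  5  4  4  5  6
 A  7  6  6  6  5  5  5  5  5
 A  8  7  7  7  6  6  6  6  5
 A  9  8  8  8  7  7  7  7  6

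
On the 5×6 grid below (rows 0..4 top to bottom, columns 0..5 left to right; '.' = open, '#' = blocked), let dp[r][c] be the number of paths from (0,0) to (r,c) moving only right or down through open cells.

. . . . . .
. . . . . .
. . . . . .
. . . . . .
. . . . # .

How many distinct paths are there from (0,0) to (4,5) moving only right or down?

r\c   0   1   2   3   4   5
  0   1   1   1   1   1   1
  1   1   2   3   4   5   6
  2   1   3   6  10  15  21
  3   1   4  10  20  35  56
  4   1   5  15  35   0  56

56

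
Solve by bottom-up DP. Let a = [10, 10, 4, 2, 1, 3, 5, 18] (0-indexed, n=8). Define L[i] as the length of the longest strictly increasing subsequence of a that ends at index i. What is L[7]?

4

   i    0    1    2    3    4    5    6    7
a[i]   10   10    4    2    1    3    5   18
L[i]    1    1    1    1    1    2    3    4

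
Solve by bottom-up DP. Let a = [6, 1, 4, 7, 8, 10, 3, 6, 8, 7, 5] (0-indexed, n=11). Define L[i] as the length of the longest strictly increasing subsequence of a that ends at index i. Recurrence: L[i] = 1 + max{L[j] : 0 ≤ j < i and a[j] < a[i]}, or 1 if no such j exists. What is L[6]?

2

   i    0    1    2    3    4    5    6    7    8    9   10
a[i]    6    1    4    7    8   10    3    6    8    7    5
L[i]    1    1    2    3    4    5    2    3    4    4    3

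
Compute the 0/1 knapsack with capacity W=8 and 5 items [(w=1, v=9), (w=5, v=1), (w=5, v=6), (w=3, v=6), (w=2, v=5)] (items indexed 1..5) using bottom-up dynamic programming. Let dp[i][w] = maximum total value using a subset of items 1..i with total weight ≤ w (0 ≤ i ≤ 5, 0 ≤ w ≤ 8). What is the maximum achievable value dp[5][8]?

20

i\w   0   1   2   3   4   5   6   7   8
  0   0   0   0   0   0   0   0   0   0
  1   0   9   9   9   9   9   9   9   9
  2   0   9   9   9   9   9  10  10  10
  3   0   9   9   9   9   9  15  15  15
  4   0   9   9   9  15  15  15  15  15
  5   0   9   9  14  15  15  20  20  20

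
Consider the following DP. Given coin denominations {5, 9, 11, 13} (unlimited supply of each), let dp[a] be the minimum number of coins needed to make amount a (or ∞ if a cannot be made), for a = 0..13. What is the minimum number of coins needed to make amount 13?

1

 a  0  1  2  3  4  5  6  7  8  9 10 11 12 13
dp  0  -  -  -  -  1  -  -  -  1  2  1  -  1
(- denotes ∞ / unreachable)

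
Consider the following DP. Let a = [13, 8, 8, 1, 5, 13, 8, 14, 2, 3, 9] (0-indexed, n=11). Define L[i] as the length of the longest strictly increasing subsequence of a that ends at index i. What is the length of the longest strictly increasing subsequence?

   i    0    1    2    3    4    5    6    7    8    9   10
a[i]   13    8    8    1    5   13    8   14    2    3    9
L[i]    1    1    1    1    2    3    3    4    2    3    4

4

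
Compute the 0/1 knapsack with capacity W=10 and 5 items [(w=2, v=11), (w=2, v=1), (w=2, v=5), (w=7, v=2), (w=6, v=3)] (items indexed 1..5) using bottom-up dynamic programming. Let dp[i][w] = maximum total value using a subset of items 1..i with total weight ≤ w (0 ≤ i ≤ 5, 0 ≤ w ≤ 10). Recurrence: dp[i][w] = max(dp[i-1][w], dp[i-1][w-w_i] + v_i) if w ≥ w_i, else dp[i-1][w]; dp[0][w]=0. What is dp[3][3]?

i\w   0   1   2   3   4   5   6   7   8   9  10
  0   0   0   0   0   0   0   0   0   0   0   0
  1   0   0  11  11  11  11  11  11  11  11  11
  2   0   0  11  11  12  12  12  12  12  12  12
  3   0   0  11  11  16  16  17  17  17  17  17
  4   0   0  11  11  16  16  17  17  17  17  17
  5   0   0  11  11  16  16  17  17  17  17  19

11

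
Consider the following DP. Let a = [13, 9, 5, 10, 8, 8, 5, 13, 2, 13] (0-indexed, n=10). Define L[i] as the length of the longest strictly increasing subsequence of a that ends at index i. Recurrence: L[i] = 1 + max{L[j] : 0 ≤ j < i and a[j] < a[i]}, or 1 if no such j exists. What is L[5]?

   i    0    1    2    3    4    5    6    7    8    9
a[i]   13    9    5   10    8    8    5   13    2   13
L[i]    1    1    1    2    2    2    1    3    1    3

2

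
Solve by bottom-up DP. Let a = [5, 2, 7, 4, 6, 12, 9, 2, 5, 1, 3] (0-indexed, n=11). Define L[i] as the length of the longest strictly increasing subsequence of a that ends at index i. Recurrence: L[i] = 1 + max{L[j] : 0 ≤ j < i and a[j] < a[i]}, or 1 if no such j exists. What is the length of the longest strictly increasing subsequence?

   i    0    1    2    3    4    5    6    7    8    9   10
a[i]    5    2    7    4    6   12    9    2    5    1    3
L[i]    1    1    2    2    3    4    4    1    3    1    2

4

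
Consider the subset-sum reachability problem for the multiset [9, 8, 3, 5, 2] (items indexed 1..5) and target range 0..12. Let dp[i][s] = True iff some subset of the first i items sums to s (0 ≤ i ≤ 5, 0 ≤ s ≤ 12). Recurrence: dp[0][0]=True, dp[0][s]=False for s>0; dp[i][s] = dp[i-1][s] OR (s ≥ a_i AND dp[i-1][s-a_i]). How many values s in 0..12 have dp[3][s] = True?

6

i\s   0   1   2   3   4   5   6   7   8   9  10  11  12
  0   T   F   F   F   F   F   F   F   F   F   F   F   F
  1   T   F   F   F   F   F   F   F   F   T   F   F   F
  2   T   F   F   F   F   F   F   F   T   T   F   F   F
  3   T   F   F   T   F   F   F   F   T   T   F   T   T
  4   T   F   F   T   F   T   F   F   T   T   F   T   T
  5   T   F   T   T   F   T   F   T   T   T   T   T   T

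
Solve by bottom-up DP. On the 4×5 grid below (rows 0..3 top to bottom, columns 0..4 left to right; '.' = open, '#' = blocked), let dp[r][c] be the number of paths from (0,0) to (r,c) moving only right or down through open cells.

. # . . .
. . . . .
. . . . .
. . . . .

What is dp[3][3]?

r\c   0   1   2   3   4
  0   1   0   0   0   0
  1   1   1   1   1   1
  2   1   2   3   4   5
  3   1   3   6  10  15

10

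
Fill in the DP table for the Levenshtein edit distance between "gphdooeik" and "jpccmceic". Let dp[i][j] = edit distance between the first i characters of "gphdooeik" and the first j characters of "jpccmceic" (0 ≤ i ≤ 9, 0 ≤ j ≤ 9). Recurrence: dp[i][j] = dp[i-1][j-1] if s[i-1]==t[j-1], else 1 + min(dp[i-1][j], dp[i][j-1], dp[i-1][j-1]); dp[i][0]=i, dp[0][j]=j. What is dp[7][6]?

   ''  j  p  c  c  m  c  e  i  c
''  0  1  2  3  4  5  6  7  8  9
 g  1  1  2  3  4  5  6  7  8  9
 p  2  2  1  2  3  4  5  6  7  8
 h  3  3  2  2  3  4  5  6  7  8
 d  4  4  3  3  3  4  5  6  7  8
 o  5  5  4  4  4  4  5  6  7  8
 o  6  6  5  5  5  5  5  6  7  8
 e  7  7  6  6  6  6  6  5  6  7
 i  8  8  7  7  7  7  7  6  5  6
 k  9  9  8  8  8  8  8  7  6  6

6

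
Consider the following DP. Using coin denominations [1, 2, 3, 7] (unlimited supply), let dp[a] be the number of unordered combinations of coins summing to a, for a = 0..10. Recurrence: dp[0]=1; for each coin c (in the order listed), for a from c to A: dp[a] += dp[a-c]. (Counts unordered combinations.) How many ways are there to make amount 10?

after  coin     0     1     2     3     4     5     6     7     8     9    10
          1     1     1     1     1     1     1     1     1     1     1     1
          2     1     1     2     2     3     3     4     4     5     5     6
          3     1     1     2     3     4     5     7     8    10    12    14
          7     1     1     2     3     4     5     7     9    11    14    17

17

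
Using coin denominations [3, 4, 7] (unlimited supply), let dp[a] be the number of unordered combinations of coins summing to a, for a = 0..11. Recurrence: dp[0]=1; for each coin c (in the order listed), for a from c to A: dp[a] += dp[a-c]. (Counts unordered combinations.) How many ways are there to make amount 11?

2

after  coin     0     1     2     3     4     5     6     7     8     9    10    11
          3     1     0     0     1     0     0     1     0     0     1     0     0
          4     1     0     0     1     1     0     1     1     1     1     1     1
          7     1     0     0     1     1     0     1     2     1     1     2     2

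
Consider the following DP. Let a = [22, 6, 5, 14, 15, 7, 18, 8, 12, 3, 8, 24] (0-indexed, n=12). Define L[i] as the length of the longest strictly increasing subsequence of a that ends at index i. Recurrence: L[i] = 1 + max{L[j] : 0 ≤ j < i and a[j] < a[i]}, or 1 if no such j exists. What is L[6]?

4

   i    0    1    2    3    4    5    6    7    8    9   10   11
a[i]   22    6    5   14   15    7   18    8   12    3    8   24
L[i]    1    1    1    2    3    2    4    3    4    1    3    5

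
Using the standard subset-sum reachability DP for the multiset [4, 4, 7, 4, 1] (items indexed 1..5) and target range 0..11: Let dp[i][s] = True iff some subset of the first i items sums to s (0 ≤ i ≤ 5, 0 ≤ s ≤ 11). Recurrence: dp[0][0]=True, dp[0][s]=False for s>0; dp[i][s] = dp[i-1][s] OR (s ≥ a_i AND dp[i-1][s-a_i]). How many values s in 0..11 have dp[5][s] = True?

i\s   0   1   2   3   4   5   6   7   8   9  10  11
  0   T   F   F   F   F   F   F   F   F   F   F   F
  1   T   F   F   F   T   F   F   F   F   F   F   F
  2   T   F   F   F   T   F   F   F   T   F   F   F
  3   T   F   F   F   T   F   F   T   T   F   F   T
  4   T   F   F   F   T   F   F   T   T   F   F   T
  5   T   T   F   F   T   T   F   T   T   T   F   T

8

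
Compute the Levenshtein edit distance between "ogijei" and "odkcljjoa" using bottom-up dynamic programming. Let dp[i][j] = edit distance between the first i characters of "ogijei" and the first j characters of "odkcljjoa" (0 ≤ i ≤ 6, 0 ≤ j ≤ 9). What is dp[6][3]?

5

   ''  o  d  k  c  l  j  j  o  a
''  0  1  2  3  4  5  6  7  8  9
 o  1  0  1  2  3  4  5  6  7  8
 g  2  1  1  2  3  4  5  6  7  8
 i  3  2  2  2  3  4  5  6  7  8
 j  4  3  3  3  3  4  4  5  6  7
 e  5  4  4  4  4  4  5  5  6  7
 i  6  5  5  5  5  5  5  6  6  7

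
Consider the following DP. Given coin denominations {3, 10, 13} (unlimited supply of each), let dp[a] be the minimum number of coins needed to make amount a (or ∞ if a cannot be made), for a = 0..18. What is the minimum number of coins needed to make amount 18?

 a  0  1  2  3  4  5  6  7  8  9 10 11 12 13 14 15 16 17 18
dp  0  -  -  1  -  -  2  -  -  3  1  -  4  1  -  5  2  -  6
(- denotes ∞ / unreachable)

6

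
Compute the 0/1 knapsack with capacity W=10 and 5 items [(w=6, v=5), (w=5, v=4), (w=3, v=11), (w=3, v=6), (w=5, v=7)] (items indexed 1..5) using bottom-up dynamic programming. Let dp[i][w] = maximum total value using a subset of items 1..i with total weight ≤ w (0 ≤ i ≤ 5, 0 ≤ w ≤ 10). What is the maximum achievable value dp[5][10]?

18

i\w   0   1   2   3   4   5   6   7   8   9  10
  0   0   0   0   0   0   0   0   0   0   0   0
  1   0   0   0   0   0   0   5   5   5   5   5
  2   0   0   0   0   0   4   5   5   5   5   5
  3   0   0   0  11  11  11  11  11  15  16  16
  4   0   0   0  11  11  11  17  17  17  17  17
  5   0   0   0  11  11  11  17  17  18  18  18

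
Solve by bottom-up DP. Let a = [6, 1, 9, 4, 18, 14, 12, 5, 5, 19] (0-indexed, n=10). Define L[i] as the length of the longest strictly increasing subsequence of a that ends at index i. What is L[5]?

3

   i    0    1    2    3    4    5    6    7    8    9
a[i]    6    1    9    4   18   14   12    5    5   19
L[i]    1    1    2    2    3    3    3    3    3    4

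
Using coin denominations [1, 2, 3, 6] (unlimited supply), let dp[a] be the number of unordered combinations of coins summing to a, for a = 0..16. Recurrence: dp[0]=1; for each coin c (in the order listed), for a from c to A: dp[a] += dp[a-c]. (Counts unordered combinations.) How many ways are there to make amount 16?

48

after  coin     0     1     2     3     4     5     6     7     8     9    10    11    12    13    14    15    16
          1     1     1     1     1     1     1     1     1     1     1     1     1     1     1     1     1     1
          2     1     1     2     2     3     3     4     4     5     5     6     6     7     7     8     8     9
          3     1     1     2     3     4     5     7     8    10    12    14    16    19    21    24    27    30
          6     1     1     2     3     4     5     8     9    12    15    18    21    27    30    36    42    48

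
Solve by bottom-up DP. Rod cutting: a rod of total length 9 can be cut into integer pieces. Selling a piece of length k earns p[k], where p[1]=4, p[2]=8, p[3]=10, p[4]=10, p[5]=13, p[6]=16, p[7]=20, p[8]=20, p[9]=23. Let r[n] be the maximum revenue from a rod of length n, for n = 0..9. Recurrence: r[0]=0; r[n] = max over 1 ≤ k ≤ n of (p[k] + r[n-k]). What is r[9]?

   n    0    1    2    3    4    5    6    7    8    9
r[n]    0    4    8   12   16   20   24   28   32   36

36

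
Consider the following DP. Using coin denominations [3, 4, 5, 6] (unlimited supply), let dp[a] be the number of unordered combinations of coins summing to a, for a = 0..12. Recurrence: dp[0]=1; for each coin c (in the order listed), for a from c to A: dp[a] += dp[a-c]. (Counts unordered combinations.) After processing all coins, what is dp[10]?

after  coin     0     1     2     3     4     5     6     7     8     9    10    11    12
          3     1     0     0     1     0     0     1     0     0     1     0     0     1
          4     1     0     0     1     1     0     1     1     1     1     1     1     2
          5     1     0     0     1     1     1     1     1     2     2     2     2     3
          6     1     0     0     1     1     1     2     1     2     3     3     3     5

3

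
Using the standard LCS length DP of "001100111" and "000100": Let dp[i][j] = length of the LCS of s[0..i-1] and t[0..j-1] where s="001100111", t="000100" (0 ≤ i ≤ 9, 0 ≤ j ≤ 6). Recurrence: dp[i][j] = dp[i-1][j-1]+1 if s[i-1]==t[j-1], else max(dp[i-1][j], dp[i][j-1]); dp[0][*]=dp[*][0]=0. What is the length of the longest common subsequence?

   ''  0  0  0  1  0  0
''  0  0  0  0  0  0  0
 0  0  1  1  1  1  1  1
 0  0  1  2  2  2  2  2
 1  0  1  2  2  3  3  3
 1  0  1  2  2  3  3  3
 0  0  1  2  3  3  4  4
 0  0  1  2  3  3  4  5
 1  0  1  2  3  4  4  5
 1  0  1  2  3  4  4  5
 1  0  1  2  3  4  4  5

5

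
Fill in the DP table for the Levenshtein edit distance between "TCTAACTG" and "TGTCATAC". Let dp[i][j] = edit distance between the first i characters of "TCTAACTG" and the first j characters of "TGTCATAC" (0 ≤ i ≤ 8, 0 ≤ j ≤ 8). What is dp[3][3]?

1

   ''  T  G  T  C  A  T  A  C
''  0  1  2  3  4  5  6  7  8
 T  1  0  1  2  3  4  5  6  7
 C  2  1  1  2  2  3  4  5  6
 T  3  2  2  1  2  3  3  4  5
 A  4  3  3  2  2  2  3  3  4
 A  5  4  4  3  3  2  3  3  4
 C  6  5  5  4  3  3  3  4  3
 T  7  6  6  5  4  4  3  4  4
 G  8  7  6  6  5  5  4  4  5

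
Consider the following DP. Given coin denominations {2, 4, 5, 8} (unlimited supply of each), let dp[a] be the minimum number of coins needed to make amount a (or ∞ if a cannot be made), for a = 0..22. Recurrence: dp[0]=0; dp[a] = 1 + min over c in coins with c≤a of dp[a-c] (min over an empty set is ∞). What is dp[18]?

3

 a  0  1  2  3  4  5  6  7  8  9 10 11 12 13 14 15 16 17 18 19 20 21 22
dp  0  -  1  -  1  1  2  2  1  2  2  3  2  2  3  3  2  3  3  4  3  3  4
(- denotes ∞ / unreachable)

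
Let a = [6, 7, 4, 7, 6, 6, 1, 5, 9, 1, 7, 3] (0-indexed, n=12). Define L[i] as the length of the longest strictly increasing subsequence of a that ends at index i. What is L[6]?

   i    0    1    2    3    4    5    6    7    8    9   10   11
a[i]    6    7    4    7    6    6    1    5    9    1    7    3
L[i]    1    2    1    2    2    2    1    2    3    1    3    2

1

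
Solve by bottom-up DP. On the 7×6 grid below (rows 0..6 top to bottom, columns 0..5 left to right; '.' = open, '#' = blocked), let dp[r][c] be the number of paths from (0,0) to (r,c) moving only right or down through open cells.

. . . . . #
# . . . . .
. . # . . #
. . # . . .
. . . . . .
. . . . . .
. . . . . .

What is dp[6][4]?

r\c   0   1   2   3   4   5
  0   1   1   1   1   1   0
  1   0   1   2   3   4   4
  2   0   1   0   3   7   0
  3   0   1   0   3  10  10
  4   0   1   1   4  14  24
  5   0   1   2   6  20  44
  6   0   1   3   9  29  73

29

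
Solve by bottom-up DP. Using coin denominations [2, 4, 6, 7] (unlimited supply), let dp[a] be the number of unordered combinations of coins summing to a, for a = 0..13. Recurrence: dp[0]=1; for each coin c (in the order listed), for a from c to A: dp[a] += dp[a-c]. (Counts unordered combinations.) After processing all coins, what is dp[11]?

after  coin     0     1     2     3     4     5     6     7     8     9    10    11    12    13
          2     1     0     1     0     1     0     1     0     1     0     1     0     1     0
          4     1     0     1     0     2     0     2     0     3     0     3     0     4     0
          6     1     0     1     0     2     0     3     0     4     0     5     0     7     0
          7     1     0     1     0     2     0     3     1     4     1     5     2     7     3

2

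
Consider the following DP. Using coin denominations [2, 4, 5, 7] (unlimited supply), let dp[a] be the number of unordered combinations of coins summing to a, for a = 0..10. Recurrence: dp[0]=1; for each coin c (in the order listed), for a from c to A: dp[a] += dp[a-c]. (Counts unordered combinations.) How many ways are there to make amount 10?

after  coin     0     1     2     3     4     5     6     7     8     9    10
          2     1     0     1     0     1     0     1     0     1     0     1
          4     1     0     1     0     2     0     2     0     3     0     3
          5     1     0     1     0     2     1     2     1     3     2     4
          7     1     0     1     0     2     1     2     2     3     3     4

4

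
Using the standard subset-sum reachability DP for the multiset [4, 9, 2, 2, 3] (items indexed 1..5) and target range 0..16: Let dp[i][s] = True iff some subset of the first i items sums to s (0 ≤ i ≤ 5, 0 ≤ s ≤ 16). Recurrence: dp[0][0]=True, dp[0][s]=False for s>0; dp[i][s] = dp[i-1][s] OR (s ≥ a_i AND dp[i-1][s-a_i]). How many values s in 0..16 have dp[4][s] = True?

i\s   0   1   2   3   4   5   6   7   8   9  10  11  12  13  14  15  16
  0   T   F   F   F   F   F   F   F   F   F   F   F   F   F   F   F   F
  1   T   F   F   F   T   F   F   F   F   F   F   F   F   F   F   F   F
  2   T   F   F   F   T   F   F   F   F   T   F   F   F   T   F   F   F
  3   T   F   T   F   T   F   T   F   F   T   F   T   F   T   F   T   F
  4   T   F   T   F   T   F   T   F   T   T   F   T   F   T   F   T   F
  5   T   F   T   T   T   T   T   T   T   T   F   T   T   T   T   T   T

9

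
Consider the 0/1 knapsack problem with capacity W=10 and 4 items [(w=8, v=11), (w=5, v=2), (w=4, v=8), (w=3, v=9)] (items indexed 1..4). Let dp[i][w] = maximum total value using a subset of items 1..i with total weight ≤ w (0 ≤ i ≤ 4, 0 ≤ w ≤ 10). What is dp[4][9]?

17

i\w   0   1   2   3   4   5   6   7   8   9  10
  0   0   0   0   0   0   0   0   0   0   0   0
  1   0   0   0   0   0   0   0   0  11  11  11
  2   0   0   0   0   0   2   2   2  11  11  11
  3   0   0   0   0   8   8   8   8  11  11  11
  4   0   0   0   9   9   9   9  17  17  17  17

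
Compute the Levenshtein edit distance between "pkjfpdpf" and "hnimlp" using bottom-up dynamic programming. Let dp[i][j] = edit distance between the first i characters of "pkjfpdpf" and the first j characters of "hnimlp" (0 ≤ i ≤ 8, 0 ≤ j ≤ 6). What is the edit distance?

7

   ''  h  n  i  m  l  p
''  0  1  2  3  4  5  6
 p  1  1  2  3  4  5  5
 k  2  2  2  3  4  5  6
 j  3  3  3  3  4  5  6
 f  4  4  4  4  4  5  6
 p  5  5  5  5  5  5  5
 d  6  6  6  6  6  6  6
 p  7  7  7  7  7  7  6
 f  8  8  8  8  8  8  7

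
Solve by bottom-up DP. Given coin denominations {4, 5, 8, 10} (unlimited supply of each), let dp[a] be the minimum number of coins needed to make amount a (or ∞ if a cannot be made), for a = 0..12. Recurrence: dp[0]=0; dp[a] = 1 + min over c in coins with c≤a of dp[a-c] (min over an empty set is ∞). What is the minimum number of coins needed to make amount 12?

2

 a  0  1  2  3  4  5  6  7  8  9 10 11 12
dp  0  -  -  -  1  1  -  -  1  2  1  -  2
(- denotes ∞ / unreachable)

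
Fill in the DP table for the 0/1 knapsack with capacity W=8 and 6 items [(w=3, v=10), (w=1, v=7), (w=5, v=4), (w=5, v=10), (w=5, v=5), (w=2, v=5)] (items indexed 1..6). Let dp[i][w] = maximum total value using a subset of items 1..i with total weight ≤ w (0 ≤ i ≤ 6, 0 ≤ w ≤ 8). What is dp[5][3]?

10

i\w   0   1   2   3   4   5   6   7   8
  0   0   0   0   0   0   0   0   0   0
  1   0   0   0  10  10  10  10  10  10
  2   0   7   7  10  17  17  17  17  17
  3   0   7   7  10  17  17  17  17  17
  4   0   7   7  10  17  17  17  17  20
  5   0   7   7  10  17  17  17  17  20
  6   0   7   7  12  17  17  22  22  22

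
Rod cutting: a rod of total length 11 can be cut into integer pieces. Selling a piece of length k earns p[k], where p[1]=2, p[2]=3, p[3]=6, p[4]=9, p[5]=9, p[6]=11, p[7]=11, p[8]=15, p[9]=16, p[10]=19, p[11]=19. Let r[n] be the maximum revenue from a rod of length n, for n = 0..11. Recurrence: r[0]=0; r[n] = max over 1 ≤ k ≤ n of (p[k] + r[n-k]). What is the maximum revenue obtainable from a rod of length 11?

   n    0    1    2    3    4    5    6    7    8    9   10   11
r[n]    0    2    4    6    9   11   13   15   18   20   22   24

24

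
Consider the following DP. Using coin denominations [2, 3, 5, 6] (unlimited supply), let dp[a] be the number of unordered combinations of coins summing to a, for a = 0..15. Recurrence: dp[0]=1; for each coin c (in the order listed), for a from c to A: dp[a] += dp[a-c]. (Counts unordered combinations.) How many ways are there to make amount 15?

after  coin     0     1     2     3     4     5     6     7     8     9    10    11    12    13    14    15
          2     1     0     1     0     1     0     1     0     1     0     1     0     1     0     1     0
          3     1     0     1     1     1     1     2     1     2     2     2     2     3     2     3     3
          5     1     0     1     1     1     2     2     2     3     3     4     4     5     5     6     7
          6     1     0     1     1     1     2     3     2     4     4     5     6     8     7    10    11

11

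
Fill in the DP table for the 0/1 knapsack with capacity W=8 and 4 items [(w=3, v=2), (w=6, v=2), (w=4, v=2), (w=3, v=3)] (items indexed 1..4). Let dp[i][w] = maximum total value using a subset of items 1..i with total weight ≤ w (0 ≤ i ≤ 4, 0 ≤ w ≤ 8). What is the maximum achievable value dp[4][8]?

i\w   0   1   2   3   4   5   6   7   8
  0   0   0   0   0   0   0   0   0   0
  1   0   0   0   2   2   2   2   2   2
  2   0   0   0   2   2   2   2   2   2
  3   0   0   0   2   2   2   2   4   4
  4   0   0   0   3   3   3   5   5   5

5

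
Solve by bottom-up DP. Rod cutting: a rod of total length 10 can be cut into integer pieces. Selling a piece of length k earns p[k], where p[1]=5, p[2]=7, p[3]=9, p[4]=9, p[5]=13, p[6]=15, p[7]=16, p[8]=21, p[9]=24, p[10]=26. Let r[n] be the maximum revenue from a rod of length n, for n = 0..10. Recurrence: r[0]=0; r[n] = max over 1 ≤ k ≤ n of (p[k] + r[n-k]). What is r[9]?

   n    0    1    2    3    4    5    6    7    8    9   10
r[n]    0    5   10   15   20   25   30   35   40   45   50

45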